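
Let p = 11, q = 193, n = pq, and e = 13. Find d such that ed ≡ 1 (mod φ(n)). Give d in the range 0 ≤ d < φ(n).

1477

φ(n) = (p−1)(q−1) = 10·192 = 1920.
Need d with 13·d ≡ 1 (mod 1920). Apply the extended Euclidean algorithm:
1920 = 147*13 + 9
13 = 1*9 + 4
9 = 2*4 + 1
4 = 4*1 + 0
Back-substitute:
1 = 9 − 2·4
1 = −2·13 + 3·9
1 = 3·1920 − 443·13
So 13·(-443) ≡ 1 (mod 1920), hence d ≡ -443 ≡ 1477 (mod 1920).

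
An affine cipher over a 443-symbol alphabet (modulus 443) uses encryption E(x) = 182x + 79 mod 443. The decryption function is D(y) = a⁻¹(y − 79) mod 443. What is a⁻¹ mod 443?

314

Extended Euclidean algorithm:
443 = 2×182 + 79
182 = 2×79 + 24
79 = 3×24 + 7
24 = 3×7 + 3
7 = 2×3 + 1
3 = 3×1 + 0
The gcd is 1. Working backward:
1 = 7 − 2·3
1 = −2·24 + 7·7
1 = 7·79 − 23·24
1 = −23·182 + 53·79
1 = 53·443 − 129·182
So 182·(-129) ≡ 1 (mod 443), and -129 ≡ 314 (mod 443).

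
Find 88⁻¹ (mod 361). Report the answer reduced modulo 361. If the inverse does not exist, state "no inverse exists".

160

Apply the Euclidean algorithm to 361 and 88:
361 = 4·88 + 9
88 = 9·9 + 7
9 = 1·7 + 2
7 = 3·2 + 1
2 = 2·1 + 0
gcd = 1, so the inverse exists. Back-substitute:
1 = 7 − 3·2
1 = −3·9 + 4·7
1 = 4·88 − 39·9
1 = −39·361 + 160·88
So 88·160 ≡ 1 (mod 361).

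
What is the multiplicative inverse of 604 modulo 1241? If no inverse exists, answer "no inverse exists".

gcd(1241, 604) by repeated division:
1241 = 2*604 + 33
604 = 18*33 + 10
33 = 3*10 + 3
10 = 3*3 + 1
3 = 3*1 + 0
The gcd is 1. Working backward:
1 = 10 − 3·3
1 = −3·33 + 10·10
1 = 10·604 − 183·33
1 = −183·1241 + 376·604
So 604·376 ≡ 1 (mod 1241).

376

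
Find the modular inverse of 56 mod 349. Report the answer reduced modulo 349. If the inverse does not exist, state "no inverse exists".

268

Extended Euclidean algorithm:
349 = 6×56 + 13
56 = 4×13 + 4
13 = 3×4 + 1
4 = 4×1 + 0
gcd = 1, so the inverse exists. Back-substitute:
1 = 13 − 3·4
1 = −3·56 + 13·13
1 = 13·349 − 81·56
Thus 56·(-81) ≡ 1 (mod 349); reducing, -81 mod 349 = 268.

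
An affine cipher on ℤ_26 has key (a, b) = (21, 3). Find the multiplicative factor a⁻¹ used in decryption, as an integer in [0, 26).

Apply the Euclidean algorithm to 26 and 21:
26 = 1×21 + 5
21 = 4×5 + 1
5 = 5×1 + 0
Since gcd(21, 26) = 1, back-substitute to write 1 as a combination:
1 = 21 − 4·5
1 = −4·26 + 5·21
So 21·5 ≡ 1 (mod 26).

5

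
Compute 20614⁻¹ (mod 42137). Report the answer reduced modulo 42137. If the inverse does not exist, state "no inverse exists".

18264

Apply the Euclidean algorithm to 42137 and 20614:
42137 = 2·20614 + 909
20614 = 22·909 + 616
909 = 1·616 + 293
616 = 2·293 + 30
293 = 9·30 + 23
30 = 1·23 + 7
23 = 3·7 + 2
7 = 3·2 + 1
2 = 2·1 + 0
gcd = 1, so the inverse exists. Back-substitute:
1 = 7 − 3·2
1 = −3·23 + 10·7
1 = 10·30 − 13·23
1 = −13·293 + 127·30
1 = 127·616 − 267·293
1 = −267·909 + 394·616
1 = 394·20614 − 8935·909
1 = −8935·42137 + 18264·20614
So 20614·18264 ≡ 1 (mod 42137).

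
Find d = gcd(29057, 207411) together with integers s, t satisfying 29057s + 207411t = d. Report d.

1

Repeated division:
207411 = 7×29057 + 4012
29057 = 7×4012 + 973
4012 = 4×973 + 120
973 = 8×120 + 13
120 = 9×13 + 3
13 = 4×3 + 1
3 = 3×1 + 0
gcd(29057, 207411) = 1.
Express as a combination:
1 = 13 − 4·3
1 = −4·120 + 37·13
1 = 37·973 − 300·120
1 = −300·4012 + 1237·973
1 = 1237·29057 − 8959·4012
1 = −8959·207411 + 63950·29057
So 1 = (-8959)·207411 + (63950)·29057.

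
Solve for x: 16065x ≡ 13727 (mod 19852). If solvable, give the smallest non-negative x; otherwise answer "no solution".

First find gcd(16065, 19852):
19852 = 1×16065 + 3787
16065 = 4×3787 + 917
3787 = 4×917 + 119
917 = 7×119 + 84
119 = 1×84 + 35
84 = 2×35 + 14
35 = 2×14 + 7
14 = 2×7 + 0
gcd = 7 and 7 | 13727, so solutions exist. Divide through by 7: 2295x ≡ 1961 (mod 2836).
Now find 2295⁻¹ mod 2836:
2836 = 1×2295 + 541
2295 = 4×541 + 131
541 = 4×131 + 17
131 = 7×17 + 12
17 = 1×12 + 5
12 = 2×5 + 2
5 = 2×2 + 1
2 = 2×1 + 0
Back-substitute:
1 = 5 − 2·2
1 = −2·12 + 5·5
1 = 5·17 − 7·12
1 = −7·131 + 54·17
1 = 54·541 − 223·131
1 = −223·2295 + 946·541
1 = 946·2836 − 1169·2295
So 2295·(-1169) ≡ 1 (mod 2836), i.e. 2295⁻¹ ≡ 1667.
Then x ≡ 1667·1961 ≡ 1915 (mod 2836); the smallest non-negative solution is x = 1915.

1915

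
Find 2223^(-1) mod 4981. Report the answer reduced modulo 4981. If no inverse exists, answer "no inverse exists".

4441

Apply the Euclidean algorithm to 4981 and 2223:
4981 = 2·2223 + 535
2223 = 4·535 + 83
535 = 6·83 + 37
83 = 2·37 + 9
37 = 4·9 + 1
9 = 9·1 + 0
gcd = 1, so the inverse exists. Back-substitute:
1 = 37 − 4·9
1 = −4·83 + 9·37
1 = 9·535 − 58·83
1 = −58·2223 + 241·535
1 = 241·4981 − 540·2223
So 2223·(-540) ≡ 1 (mod 4981), and -540 ≡ 4441 (mod 4981).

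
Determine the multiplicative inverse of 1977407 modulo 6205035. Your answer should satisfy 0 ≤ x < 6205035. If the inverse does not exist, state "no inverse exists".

Run Euclid on (6205035, 1977407):
6205035 = 3×1977407 + 272814
1977407 = 7×272814 + 67709
272814 = 4×67709 + 1978
67709 = 34×1978 + 457
1978 = 4×457 + 150
457 = 3×150 + 7
150 = 21×7 + 3
7 = 2×3 + 1
3 = 3×1 + 0
The gcd is 1. Working backward:
1 = 7 − 2·3
1 = −2·150 + 43·7
1 = 43·457 − 131·150
1 = −131·1978 + 567·457
1 = 567·67709 − 19409·1978
1 = −19409·272814 + 78203·67709
1 = 78203·1977407 − 566830·272814
1 = −566830·6205035 + 1778693·1977407
So 1977407·1778693 ≡ 1 (mod 6205035).

1778693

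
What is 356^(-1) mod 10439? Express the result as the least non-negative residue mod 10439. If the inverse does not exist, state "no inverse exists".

1906

gcd(10439, 356) by repeated division:
10439 = 29*356 + 115
356 = 3*115 + 11
115 = 10*11 + 5
11 = 2*5 + 1
5 = 5*1 + 0
gcd = 1, so the inverse exists. Back-substitute:
1 = 11 − 2·5
1 = −2·115 + 21·11
1 = 21·356 − 65·115
1 = −65·10439 + 1906·356
So 356·1906 ≡ 1 (mod 10439).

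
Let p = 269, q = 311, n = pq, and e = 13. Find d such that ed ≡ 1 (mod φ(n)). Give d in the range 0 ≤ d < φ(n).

φ(n) = (p−1)(q−1) = 268·310 = 83080.
Need d with 13·d ≡ 1 (mod 83080). Apply the extended Euclidean algorithm:
83080 = 6390×13 + 10
13 = 1×10 + 3
10 = 3×3 + 1
3 = 3×1 + 0
Back-substitute:
1 = 10 − 3·3
1 = −3·13 + 4·10
1 = 4·83080 − 25563·13
So 13·(-25563) ≡ 1 (mod 83080), hence d ≡ -25563 ≡ 57517 (mod 83080).

57517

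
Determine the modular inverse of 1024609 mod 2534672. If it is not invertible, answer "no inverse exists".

2234529

Extended Euclidean algorithm:
2534672 = 2×1024609 + 485454
1024609 = 2×485454 + 53701
485454 = 9×53701 + 2145
53701 = 25×2145 + 76
2145 = 28×76 + 17
76 = 4×17 + 8
17 = 2×8 + 1
8 = 8×1 + 0
The gcd is 1. Working backward:
1 = 17 − 2·8
1 = −2·76 + 9·17
1 = 9·2145 − 254·76
1 = −254·53701 + 6359·2145
1 = 6359·485454 − 57485·53701
1 = −57485·1024609 + 121329·485454
1 = 121329·2534672 − 300143·1024609
Hence 1024609⁻¹ ≡ -300143 ≡ 2234529 (mod 2534672).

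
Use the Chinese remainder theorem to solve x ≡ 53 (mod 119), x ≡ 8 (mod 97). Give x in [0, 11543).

2433

Write x = 53 + 119·k. Then 119·k ≡ 8 − 53 ≡ 52 (mod 97).
Need 119⁻¹ mod 97. Extended Euclid on (97, 22):
97 = 4*22 + 9
22 = 2*9 + 4
9 = 2*4 + 1
4 = 4*1 + 0
Back-substitute:
1 = 9 − 2·4
1 = −2·22 + 5·9
1 = 5·97 − 22·22
119⁻¹ ≡ 75 (mod 97), so k ≡ 75·52 ≡ 20 (mod 97).
x = 53 + 119·20 = 2433.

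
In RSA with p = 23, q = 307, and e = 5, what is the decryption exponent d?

2693

φ(n) = (p−1)(q−1) = 22·306 = 6732.
Need d with 5·d ≡ 1 (mod 6732). Apply the extended Euclidean algorithm:
6732 = 1346*5 + 2
5 = 2*2 + 1
2 = 2*1 + 0
Back-substitute:
1 = 5 − 2·2
1 = −2·6732 + 2693·5
So 5·2693 ≡ 1 (mod 6732), hence d = 2693.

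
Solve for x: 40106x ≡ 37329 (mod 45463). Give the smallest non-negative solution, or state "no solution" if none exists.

no solution

gcd(40106, 45463):
45463 = 1×40106 + 5357
40106 = 7×5357 + 2607
5357 = 2×2607 + 143
2607 = 18×143 + 33
143 = 4×33 + 11
33 = 3×11 + 0
gcd = 11, but 11 ∤ 37329, so the congruence has no solution.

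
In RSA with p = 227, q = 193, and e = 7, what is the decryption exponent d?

6199

φ(n) = (p−1)(q−1) = 226·192 = 43392.
Need d with 7·d ≡ 1 (mod 43392). Apply the extended Euclidean algorithm:
43392 = 6198*7 + 6
7 = 1*6 + 1
6 = 6*1 + 0
Back-substitute:
1 = 7 − 6
1 = −43392 + 6199·7
So 7·6199 ≡ 1 (mod 43392), hence d = 6199.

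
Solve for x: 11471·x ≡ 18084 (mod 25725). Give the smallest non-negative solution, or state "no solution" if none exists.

First find gcd(11471, 25725):
25725 = 2*11471 + 2783
11471 = 4*2783 + 339
2783 = 8*339 + 71
339 = 4*71 + 55
71 = 1*55 + 16
55 = 3*16 + 7
16 = 2*7 + 2
7 = 3*2 + 1
2 = 2*1 + 0
gcd = 1, so a unique solution mod 25725 exists.
Back-substitute for the Bézout coefficients:
1 = 7 − 3·2
1 = −3·16 + 7·7
1 = 7·55 − 24·16
1 = −24·71 + 31·55
1 = 31·339 − 148·71
1 = −148·2783 + 1215·339
1 = 1215·11471 − 5008·2783
1 = −5008·25725 + 11231·11471
So 11471·(11231) ≡ 1 (mod 25725), giving 11471⁻¹ ≡ 11231.
x ≡ 11471⁻¹·18084 ≡ 11231·18084 ≡ 2529 (mod 25725).

2529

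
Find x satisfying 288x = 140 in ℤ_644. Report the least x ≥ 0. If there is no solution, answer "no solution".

119

First find gcd(288, 644):
644 = 2×288 + 68
288 = 4×68 + 16
68 = 4×16 + 4
16 = 4×4 + 0
gcd = 4 and 4 | 140, so solutions exist. Divide through by 4: 72x ≡ 35 (mod 161).
Now find 72⁻¹ mod 161:
161 = 2*72 + 17
72 = 4*17 + 4
17 = 4*4 + 1
4 = 4*1 + 0
Back-substitute:
1 = 17 − 4·4
1 = −4·72 + 17·17
1 = 17·161 − 38·72
So 72·(-38) ≡ 1 (mod 161), i.e. 72⁻¹ ≡ 123.
Then x ≡ 123·35 ≡ 119 (mod 161); the smallest non-negative solution is x = 119.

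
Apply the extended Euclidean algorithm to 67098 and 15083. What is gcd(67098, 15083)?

Apply Euclid's algorithm to 67098 and 15083:
67098 = 4*15083 + 6766
15083 = 2*6766 + 1551
6766 = 4*1551 + 562
1551 = 2*562 + 427
562 = 1*427 + 135
427 = 3*135 + 22
135 = 6*22 + 3
22 = 7*3 + 1
3 = 3*1 + 0
gcd(67098, 15083) = 1.
Working backward:
1 = 22 − 7·3
1 = −7·135 + 43·22
1 = 43·427 − 136·135
1 = −136·562 + 179·427
1 = 179·1551 − 494·562
1 = −494·6766 + 2155·1551
1 = 2155·15083 − 4804·6766
1 = −4804·67098 + 21371·15083
So 1 = (-4804)·67098 + (21371)·15083.

1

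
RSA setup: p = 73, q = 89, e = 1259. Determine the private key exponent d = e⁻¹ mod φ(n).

2627

φ(n) = (p−1)(q−1) = 72·88 = 6336.
Need d with 1259·d ≡ 1 (mod 6336). Apply the extended Euclidean algorithm:
6336 = 5·1259 + 41
1259 = 30·41 + 29
41 = 1·29 + 12
29 = 2·12 + 5
12 = 2·5 + 2
5 = 2·2 + 1
2 = 2·1 + 0
Back-substitute:
1 = 5 − 2·2
1 = −2·12 + 5·5
1 = 5·29 − 12·12
1 = −12·41 + 17·29
1 = 17·1259 − 522·41
1 = −522·6336 + 2627·1259
So 1259·2627 ≡ 1 (mod 6336), hence d = 2627.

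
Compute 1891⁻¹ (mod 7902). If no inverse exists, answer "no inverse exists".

865

Apply the Euclidean algorithm to 7902 and 1891:
7902 = 4×1891 + 338
1891 = 5×338 + 201
338 = 1×201 + 137
201 = 1×137 + 64
137 = 2×64 + 9
64 = 7×9 + 1
9 = 9×1 + 0
gcd = 1, so the inverse exists. Back-substitute:
1 = 64 − 7·9
1 = −7·137 + 15·64
1 = 15·201 − 22·137
1 = −22·338 + 37·201
1 = 37·1891 − 207·338
1 = −207·7902 + 865·1891
So 1891·865 ≡ 1 (mod 7902).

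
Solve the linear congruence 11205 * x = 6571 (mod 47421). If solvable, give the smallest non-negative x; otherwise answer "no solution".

no solution

gcd(11205, 47421):
47421 = 4·11205 + 2601
11205 = 4·2601 + 801
2601 = 3·801 + 198
801 = 4·198 + 9
198 = 22·9 + 0
gcd = 9, but 9 ∤ 6571, so the congruence has no solution.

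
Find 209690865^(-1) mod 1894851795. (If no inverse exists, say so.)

Compute gcd(209690865, 1894851795):
1894851795 = 9·209690865 + 7634010
209690865 = 27·7634010 + 3572595
7634010 = 2·3572595 + 488820
3572595 = 7·488820 + 150855
488820 = 3·150855 + 36255
150855 = 4·36255 + 5835
36255 = 6·5835 + 1245
5835 = 4·1245 + 855
1245 = 1·855 + 390
855 = 2·390 + 75
390 = 5·75 + 15
75 = 5·15 + 0
The gcd is 15, not 1, hence no inverse exists.

no inverse exists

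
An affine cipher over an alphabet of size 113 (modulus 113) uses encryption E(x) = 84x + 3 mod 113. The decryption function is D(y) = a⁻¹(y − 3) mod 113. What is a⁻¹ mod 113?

gcd(113, 84) by repeated division:
113 = 1×84 + 29
84 = 2×29 + 26
29 = 1×26 + 3
26 = 8×3 + 2
3 = 1×2 + 1
2 = 2×1 + 0
Since gcd(84, 113) = 1, back-substitute to write 1 as a combination:
1 = 3 − 2
1 = −26 + 9·3
1 = 9·29 − 10·26
1 = −10·84 + 29·29
1 = 29·113 − 39·84
Hence 84⁻¹ ≡ -39 ≡ 74 (mod 113).

74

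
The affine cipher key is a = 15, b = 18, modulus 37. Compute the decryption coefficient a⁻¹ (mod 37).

gcd(37, 15) by repeated division:
37 = 2×15 + 7
15 = 2×7 + 1
7 = 7×1 + 0
The gcd is 1. Working backward:
1 = 15 − 2·7
1 = −2·37 + 5·15
So 15·5 ≡ 1 (mod 37).

5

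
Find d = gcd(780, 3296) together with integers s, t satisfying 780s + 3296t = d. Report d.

4

Euclidean algorithm:
3296 = 4·780 + 176
780 = 4·176 + 76
176 = 2·76 + 24
76 = 3·24 + 4
24 = 6·4 + 0
gcd(780, 3296) = 4.
Back-substituting:
4 = 76 − 3·24
4 = −3·176 + 7·76
4 = 7·780 − 31·176
4 = −31·3296 + 131·780
So 4 = (-31)·3296 + (131)·780.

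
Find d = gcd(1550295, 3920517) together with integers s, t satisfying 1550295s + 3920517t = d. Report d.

9

Repeated division:
3920517 = 2×1550295 + 819927
1550295 = 1×819927 + 730368
819927 = 1×730368 + 89559
730368 = 8×89559 + 13896
89559 = 6×13896 + 6183
13896 = 2×6183 + 1530
6183 = 4×1530 + 63
1530 = 24×63 + 18
63 = 3×18 + 9
18 = 2×9 + 0
gcd(1550295, 3920517) = 9.
Working backward:
9 = 63 − 3·18
9 = −3·1530 + 73·63
9 = 73·6183 − 295·1530
9 = −295·13896 + 663·6183
9 = 663·89559 − 4273·13896
9 = −4273·730368 + 34847·89559
9 = 34847·819927 − 39120·730368
9 = −39120·1550295 + 73967·819927
9 = 73967·3920517 − 187054·1550295
So 9 = (73967)·3920517 + (-187054)·1550295.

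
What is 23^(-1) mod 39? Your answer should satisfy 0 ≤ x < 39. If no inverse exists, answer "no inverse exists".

Apply the Euclidean algorithm to 39 and 23:
39 = 1·23 + 16
23 = 1·16 + 7
16 = 2·7 + 2
7 = 3·2 + 1
2 = 2·1 + 0
The gcd is 1. Working backward:
1 = 7 − 3·2
1 = −3·16 + 7·7
1 = 7·23 − 10·16
1 = −10·39 + 17·23
So 23·17 ≡ 1 (mod 39).

17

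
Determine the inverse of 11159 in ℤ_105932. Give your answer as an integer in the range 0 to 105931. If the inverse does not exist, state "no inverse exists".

Run Euclid on (105932, 11159):
105932 = 9×11159 + 5501
11159 = 2×5501 + 157
5501 = 35×157 + 6
157 = 26×6 + 1
6 = 6×1 + 0
The gcd is 1. Working backward:
1 = 157 − 26·6
1 = −26·5501 + 911·157
1 = 911·11159 − 1848·5501
1 = −1848·105932 + 17543·11159
So 11159·17543 ≡ 1 (mod 105932).

17543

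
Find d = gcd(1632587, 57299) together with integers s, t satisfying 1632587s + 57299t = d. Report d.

Euclidean algorithm:
1632587 = 28×57299 + 28215
57299 = 2×28215 + 869
28215 = 32×869 + 407
869 = 2×407 + 55
407 = 7×55 + 22
55 = 2×22 + 11
22 = 2×11 + 0
gcd(1632587, 57299) = 11.
Back-substituting:
11 = 55 − 2·22
11 = −2·407 + 15·55
11 = 15·869 − 32·407
11 = −32·28215 + 1039·869
11 = 1039·57299 − 2110·28215
11 = −2110·1632587 + 60119·57299
So 11 = (-2110)·1632587 + (60119)·57299.

11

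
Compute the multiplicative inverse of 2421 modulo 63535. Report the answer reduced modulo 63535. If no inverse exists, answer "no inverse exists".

gcd(63535, 2421) by repeated division:
63535 = 26*2421 + 589
2421 = 4*589 + 65
589 = 9*65 + 4
65 = 16*4 + 1
4 = 4*1 + 0
gcd = 1, so the inverse exists. Back-substitute:
1 = 65 − 16·4
1 = −16·589 + 145·65
1 = 145·2421 − 596·589
1 = −596·63535 + 15641·2421
So 2421·15641 ≡ 1 (mod 63535).

15641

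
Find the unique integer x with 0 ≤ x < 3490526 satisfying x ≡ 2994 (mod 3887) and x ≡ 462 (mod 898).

1200190

Write x = 2994 + 3887·k. Then 3887·k ≡ 462 − 2994 ≡ 162 (mod 898).
Need 3887⁻¹ mod 898. Extended Euclid on (898, 295):
898 = 3·295 + 13
295 = 22·13 + 9
13 = 1·9 + 4
9 = 2·4 + 1
4 = 4·1 + 0
Back-substitute:
1 = 9 − 2·4
1 = −2·13 + 3·9
1 = 3·295 − 68·13
1 = −68·898 + 207·295
3887⁻¹ ≡ 207 (mod 898), so k ≡ 207·162 ≡ 308 (mod 898).
x = 2994 + 3887·308 = 1200190.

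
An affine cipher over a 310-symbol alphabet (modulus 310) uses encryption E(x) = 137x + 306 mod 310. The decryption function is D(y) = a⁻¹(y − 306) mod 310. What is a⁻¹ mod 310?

43

gcd(310, 137) by repeated division:
310 = 2×137 + 36
137 = 3×36 + 29
36 = 1×29 + 7
29 = 4×7 + 1
7 = 7×1 + 0
gcd = 1, so the inverse exists. Back-substitute:
1 = 29 − 4·7
1 = −4·36 + 5·29
1 = 5·137 − 19·36
1 = −19·310 + 43·137
So 137·43 ≡ 1 (mod 310).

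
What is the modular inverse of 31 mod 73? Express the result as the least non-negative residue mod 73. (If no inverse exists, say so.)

Extended Euclidean algorithm:
73 = 2×31 + 11
31 = 2×11 + 9
11 = 1×9 + 2
9 = 4×2 + 1
2 = 2×1 + 0
gcd = 1, so the inverse exists. Back-substitute:
1 = 9 − 4·2
1 = −4·11 + 5·9
1 = 5·31 − 14·11
1 = −14·73 + 33·31
So 31·33 ≡ 1 (mod 73).

33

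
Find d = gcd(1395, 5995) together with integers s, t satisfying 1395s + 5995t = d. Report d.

5

Euclidean algorithm:
5995 = 4·1395 + 415
1395 = 3·415 + 150
415 = 2·150 + 115
150 = 1·115 + 35
115 = 3·35 + 10
35 = 3·10 + 5
10 = 2·5 + 0
gcd(1395, 5995) = 5.
Back-substituting:
5 = 35 − 3·10
5 = −3·115 + 10·35
5 = 10·150 − 13·115
5 = −13·415 + 36·150
5 = 36·1395 − 121·415
5 = −121·5995 + 520·1395
So 5 = (-121)·5995 + (520)·1395.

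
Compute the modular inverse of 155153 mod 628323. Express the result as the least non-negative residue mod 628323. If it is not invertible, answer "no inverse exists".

605426

Run Euclid on (628323, 155153):
628323 = 4×155153 + 7711
155153 = 20×7711 + 933
7711 = 8×933 + 247
933 = 3×247 + 192
247 = 1×192 + 55
192 = 3×55 + 27
55 = 2×27 + 1
27 = 27×1 + 0
Since gcd(155153, 628323) = 1, back-substitute to write 1 as a combination:
1 = 55 − 2·27
1 = −2·192 + 7·55
1 = 7·247 − 9·192
1 = −9·933 + 34·247
1 = 34·7711 − 281·933
1 = −281·155153 + 5654·7711
1 = 5654·628323 − 22897·155153
Thus 155153·(-22897) ≡ 1 (mod 628323); reducing, -22897 mod 628323 = 605426.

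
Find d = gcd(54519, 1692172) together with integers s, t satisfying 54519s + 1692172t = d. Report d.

1

Repeated division:
1692172 = 31·54519 + 2083
54519 = 26·2083 + 361
2083 = 5·361 + 278
361 = 1·278 + 83
278 = 3·83 + 29
83 = 2·29 + 25
29 = 1·25 + 4
25 = 6·4 + 1
4 = 4·1 + 0
gcd(54519, 1692172) = 1.
Back-substituting:
1 = 25 − 6·4
1 = −6·29 + 7·25
1 = 7·83 − 20·29
1 = −20·278 + 67·83
1 = 67·361 − 87·278
1 = −87·2083 + 502·361
1 = 502·54519 − 13139·2083
1 = −13139·1692172 + 407811·54519
So 1 = (-13139)·1692172 + (407811)·54519.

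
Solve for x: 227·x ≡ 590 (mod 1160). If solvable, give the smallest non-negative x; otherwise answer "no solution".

First find gcd(227, 1160):
1160 = 5×227 + 25
227 = 9×25 + 2
25 = 12×2 + 1
2 = 2×1 + 0
gcd = 1, so a unique solution mod 1160 exists.
Back-substitute for the Bézout coefficients:
1 = 25 − 12·2
1 = −12·227 + 109·25
1 = 109·1160 − 557·227
So 227·(-557) ≡ 1 (mod 1160), giving 227⁻¹ ≡ 603.
x ≡ 227⁻¹·590 ≡ 603·590 ≡ 810 (mod 1160).

810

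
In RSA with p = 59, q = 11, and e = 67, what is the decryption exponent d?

φ(n) = (p−1)(q−1) = 58·10 = 580.
Need d with 67·d ≡ 1 (mod 580). Apply the extended Euclidean algorithm:
580 = 8·67 + 44
67 = 1·44 + 23
44 = 1·23 + 21
23 = 1·21 + 2
21 = 10·2 + 1
2 = 2·1 + 0
Back-substitute:
1 = 21 − 10·2
1 = −10·23 + 11·21
1 = 11·44 − 21·23
1 = −21·67 + 32·44
1 = 32·580 − 277·67
So 67·(-277) ≡ 1 (mod 580), hence d ≡ -277 ≡ 303 (mod 580).

303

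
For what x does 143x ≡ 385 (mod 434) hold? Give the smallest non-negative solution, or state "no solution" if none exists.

203

First find gcd(143, 434):
434 = 3·143 + 5
143 = 28·5 + 3
5 = 1·3 + 2
3 = 1·2 + 1
2 = 2·1 + 0
gcd = 1, so a unique solution mod 434 exists.
Back-substitute for the Bézout coefficients:
1 = 3 − 2
1 = −5 + 2·3
1 = 2·143 − 57·5
1 = −57·434 + 173·143
So 143·(173) ≡ 1 (mod 434), giving 143⁻¹ ≡ 173.
x ≡ 143⁻¹·385 ≡ 173·385 ≡ 203 (mod 434).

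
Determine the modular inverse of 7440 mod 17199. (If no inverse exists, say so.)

no inverse exists

Euclidean algorithm on 17199, 7440:
17199 = 2·7440 + 2319
7440 = 3·2319 + 483
2319 = 4·483 + 387
483 = 1·387 + 96
387 = 4·96 + 3
96 = 32·3 + 0
gcd(7440, 17199) = 3 ≠ 1, so 7440 has no multiplicative inverse modulo 17199.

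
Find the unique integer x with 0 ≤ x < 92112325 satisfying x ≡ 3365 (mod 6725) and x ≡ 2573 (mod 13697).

47407890

Write x = 3365 + 6725·k. Then 6725·k ≡ 2573 − 3365 ≡ 12905 (mod 13697).
Need 6725⁻¹ mod 13697. Extended Euclid on (13697, 6725):
13697 = 2×6725 + 247
6725 = 27×247 + 56
247 = 4×56 + 23
56 = 2×23 + 10
23 = 2×10 + 3
10 = 3×3 + 1
3 = 3×1 + 0
Back-substitute:
1 = 10 − 3·3
1 = −3·23 + 7·10
1 = 7·56 − 17·23
1 = −17·247 + 75·56
1 = 75·6725 − 2042·247
1 = −2042·13697 + 4159·6725
6725⁻¹ ≡ 4159 (mod 13697), so k ≡ 4159·12905 ≡ 7049 (mod 13697).
x = 3365 + 6725·7049 = 47407890.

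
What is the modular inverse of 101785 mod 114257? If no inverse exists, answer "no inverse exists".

Extended Euclidean algorithm:
114257 = 1·101785 + 12472
101785 = 8·12472 + 2009
12472 = 6·2009 + 418
2009 = 4·418 + 337
418 = 1·337 + 81
337 = 4·81 + 13
81 = 6·13 + 3
13 = 4·3 + 1
3 = 3·1 + 0
The gcd is 1. Working backward:
1 = 13 − 4·3
1 = −4·81 + 25·13
1 = 25·337 − 104·81
1 = −104·418 + 129·337
1 = 129·2009 − 620·418
1 = −620·12472 + 3849·2009
1 = 3849·101785 − 31412·12472
1 = −31412·114257 + 35261·101785
So 101785·35261 ≡ 1 (mod 114257).

35261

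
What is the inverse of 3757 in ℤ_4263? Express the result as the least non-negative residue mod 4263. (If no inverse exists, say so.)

Extended Euclidean algorithm:
4263 = 1·3757 + 506
3757 = 7·506 + 215
506 = 2·215 + 76
215 = 2·76 + 63
76 = 1·63 + 13
63 = 4·13 + 11
13 = 1·11 + 2
11 = 5·2 + 1
2 = 2·1 + 0
The gcd is 1. Working backward:
1 = 11 − 5·2
1 = −5·13 + 6·11
1 = 6·63 − 29·13
1 = −29·76 + 35·63
1 = 35·215 − 99·76
1 = −99·506 + 233·215
1 = 233·3757 − 1730·506
1 = −1730·4263 + 1963·3757
So 3757·1963 ≡ 1 (mod 4263).

1963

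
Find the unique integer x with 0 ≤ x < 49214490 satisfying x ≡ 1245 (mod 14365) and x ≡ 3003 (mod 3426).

Write x = 1245 + 14365·k. Then 14365·k ≡ 3003 − 1245 ≡ 1758 (mod 3426).
Need 14365⁻¹ mod 3426. Extended Euclid on (3426, 661):
3426 = 5×661 + 121
661 = 5×121 + 56
121 = 2×56 + 9
56 = 6×9 + 2
9 = 4×2 + 1
2 = 2×1 + 0
Back-substitute:
1 = 9 − 4·2
1 = −4·56 + 25·9
1 = 25·121 − 54·56
1 = −54·661 + 295·121
1 = 295·3426 − 1529·661
14365⁻¹ ≡ 1897 (mod 3426), so k ≡ 1897·1758 ≡ 1428 (mod 3426).
x = 1245 + 14365·1428 = 20514465.

20514465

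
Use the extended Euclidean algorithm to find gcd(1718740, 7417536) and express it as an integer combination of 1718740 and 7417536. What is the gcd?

4

Euclidean algorithm:
7417536 = 4·1718740 + 542576
1718740 = 3·542576 + 91012
542576 = 5·91012 + 87516
91012 = 1·87516 + 3496
87516 = 25·3496 + 116
3496 = 30·116 + 16
116 = 7·16 + 4
16 = 4·4 + 0
gcd(1718740, 7417536) = 4.
Working backward:
4 = 116 − 7·16
4 = −7·3496 + 211·116
4 = 211·87516 − 5282·3496
4 = −5282·91012 + 5493·87516
4 = 5493·542576 − 32747·91012
4 = −32747·1718740 + 103734·542576
4 = 103734·7417536 − 447683·1718740
So 4 = (103734)·7417536 + (-447683)·1718740.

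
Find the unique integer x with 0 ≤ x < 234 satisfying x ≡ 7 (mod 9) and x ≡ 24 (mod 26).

232

Write x = 7 + 9·k. Then 9·k ≡ 24 − 7 ≡ 17 (mod 26).
Need 9⁻¹ mod 26. Extended Euclid on (26, 9):
26 = 2*9 + 8
9 = 1*8 + 1
8 = 8*1 + 0
Back-substitute:
1 = 9 − 8
1 = −26 + 3·9
9⁻¹ ≡ 3 (mod 26), so k ≡ 3·17 ≡ 25 (mod 26).
x = 7 + 9·25 = 232.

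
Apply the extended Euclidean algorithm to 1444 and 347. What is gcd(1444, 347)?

Euclidean algorithm:
1444 = 4×347 + 56
347 = 6×56 + 11
56 = 5×11 + 1
11 = 11×1 + 0
gcd(1444, 347) = 1.
Express as a combination:
1 = 56 − 5·11
1 = −5·347 + 31·56
1 = 31·1444 − 129·347
So 1 = (31)·1444 + (-129)·347.

1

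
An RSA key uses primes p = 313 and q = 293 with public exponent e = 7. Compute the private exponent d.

φ(n) = (p−1)(q−1) = 312·292 = 91104.
Need d with 7·d ≡ 1 (mod 91104). Apply the extended Euclidean algorithm:
91104 = 13014·7 + 6
7 = 1·6 + 1
6 = 6·1 + 0
Back-substitute:
1 = 7 − 6
1 = −91104 + 13015·7
So 7·13015 ≡ 1 (mod 91104), hence d = 13015.

13015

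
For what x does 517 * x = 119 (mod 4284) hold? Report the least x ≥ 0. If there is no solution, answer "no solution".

2975

First find gcd(517, 4284):
4284 = 8*517 + 148
517 = 3*148 + 73
148 = 2*73 + 2
73 = 36*2 + 1
2 = 2*1 + 0
gcd = 1, so a unique solution mod 4284 exists.
Back-substitute for the Bézout coefficients:
1 = 73 − 36·2
1 = −36·148 + 73·73
1 = 73·517 − 255·148
1 = −255·4284 + 2113·517
So 517·(2113) ≡ 1 (mod 4284), giving 517⁻¹ ≡ 2113.
x ≡ 517⁻¹·119 ≡ 2113·119 ≡ 2975 (mod 4284).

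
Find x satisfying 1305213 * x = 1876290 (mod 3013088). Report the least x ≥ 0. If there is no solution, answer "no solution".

First find gcd(1305213, 3013088):
3013088 = 2×1305213 + 402662
1305213 = 3×402662 + 97227
402662 = 4×97227 + 13754
97227 = 7×13754 + 949
13754 = 14×949 + 468
949 = 2×468 + 13
468 = 36×13 + 0
gcd = 13 and 13 | 1876290, so solutions exist. Divide through by 13: 100401x ≡ 144330 (mod 231776).
Now find 100401⁻¹ mod 231776:
231776 = 2·100401 + 30974
100401 = 3·30974 + 7479
30974 = 4·7479 + 1058
7479 = 7·1058 + 73
1058 = 14·73 + 36
73 = 2·36 + 1
36 = 36·1 + 0
Back-substitute:
1 = 73 − 2·36
1 = −2·1058 + 29·73
1 = 29·7479 − 205·1058
1 = −205·30974 + 849·7479
1 = 849·100401 − 2752·30974
1 = −2752·231776 + 6353·100401
So 100401⁻¹ ≡ 6353 (mod 231776).
Then x ≡ 6353·144330 ≡ 22634 (mod 231776); the smallest non-negative solution is x = 22634.

22634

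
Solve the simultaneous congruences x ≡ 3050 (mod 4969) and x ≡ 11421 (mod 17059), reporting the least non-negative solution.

28738777

Write x = 3050 + 4969·k. Then 4969·k ≡ 11421 − 3050 ≡ 8371 (mod 17059).
Need 4969⁻¹ mod 17059. Extended Euclid on (17059, 4969):
17059 = 3×4969 + 2152
4969 = 2×2152 + 665
2152 = 3×665 + 157
665 = 4×157 + 37
157 = 4×37 + 9
37 = 4×9 + 1
9 = 9×1 + 0
Back-substitute:
1 = 37 − 4·9
1 = −4·157 + 17·37
1 = 17·665 − 72·157
1 = −72·2152 + 233·665
1 = 233·4969 − 538·2152
1 = −538·17059 + 1847·4969
4969⁻¹ ≡ 1847 (mod 17059), so k ≡ 1847·8371 ≡ 5783 (mod 17059).
x = 3050 + 4969·5783 = 28738777.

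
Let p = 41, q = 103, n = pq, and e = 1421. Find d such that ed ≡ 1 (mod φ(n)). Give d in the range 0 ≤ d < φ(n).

φ(n) = (p−1)(q−1) = 40·102 = 4080.
Need d with 1421·d ≡ 1 (mod 4080). Apply the extended Euclidean algorithm:
4080 = 2·1421 + 1238
1421 = 1·1238 + 183
1238 = 6·183 + 140
183 = 1·140 + 43
140 = 3·43 + 11
43 = 3·11 + 10
11 = 1·10 + 1
10 = 10·1 + 0
Back-substitute:
1 = 11 − 10
1 = −43 + 4·11
1 = 4·140 − 13·43
1 = −13·183 + 17·140
1 = 17·1238 − 115·183
1 = −115·1421 + 132·1238
1 = 132·4080 − 379·1421
So 1421·(-379) ≡ 1 (mod 4080), hence d ≡ -379 ≡ 3701 (mod 4080).

3701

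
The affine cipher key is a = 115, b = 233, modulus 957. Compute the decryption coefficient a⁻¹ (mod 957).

724

Run Euclid on (957, 115):
957 = 8×115 + 37
115 = 3×37 + 4
37 = 9×4 + 1
4 = 4×1 + 0
gcd = 1, so the inverse exists. Back-substitute:
1 = 37 − 9·4
1 = −9·115 + 28·37
1 = 28·957 − 233·115
Hence 115⁻¹ ≡ -233 ≡ 724 (mod 957).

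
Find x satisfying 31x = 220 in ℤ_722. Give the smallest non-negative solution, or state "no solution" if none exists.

240

First find gcd(31, 722):
722 = 23*31 + 9
31 = 3*9 + 4
9 = 2*4 + 1
4 = 4*1 + 0
gcd = 1, so a unique solution mod 722 exists.
Back-substitute for the Bézout coefficients:
1 = 9 − 2·4
1 = −2·31 + 7·9
1 = 7·722 − 163·31
So 31·(-163) ≡ 1 (mod 722), giving 31⁻¹ ≡ 559.
x ≡ 31⁻¹·220 ≡ 559·220 ≡ 240 (mod 722).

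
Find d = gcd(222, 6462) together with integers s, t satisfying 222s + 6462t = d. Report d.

6

Repeated division:
6462 = 29*222 + 24
222 = 9*24 + 6
24 = 4*6 + 0
gcd(222, 6462) = 6.
Express as a combination:
6 = 222 − 9·24
6 = −9·6462 + 262·222
So 6 = (-9)·6462 + (262)·222.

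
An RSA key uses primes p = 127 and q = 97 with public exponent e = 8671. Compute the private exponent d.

φ(n) = (p−1)(q−1) = 126·96 = 12096.
Need d with 8671·d ≡ 1 (mod 12096). Apply the extended Euclidean algorithm:
12096 = 1×8671 + 3425
8671 = 2×3425 + 1821
3425 = 1×1821 + 1604
1821 = 1×1604 + 217
1604 = 7×217 + 85
217 = 2×85 + 47
85 = 1×47 + 38
47 = 1×38 + 9
38 = 4×9 + 2
9 = 4×2 + 1
2 = 2×1 + 0
Back-substitute:
1 = 9 − 4·2
1 = −4·38 + 17·9
1 = 17·47 − 21·38
1 = −21·85 + 38·47
1 = 38·217 − 97·85
1 = −97·1604 + 717·217
1 = 717·1821 − 814·1604
1 = −814·3425 + 1531·1821
1 = 1531·8671 − 3876·3425
1 = −3876·12096 + 5407·8671
So 8671·5407 ≡ 1 (mod 12096), hence d = 5407.

5407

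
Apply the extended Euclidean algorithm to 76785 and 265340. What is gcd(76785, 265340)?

5

Apply Euclid's algorithm to 265340 and 76785:
265340 = 3×76785 + 34985
76785 = 2×34985 + 6815
34985 = 5×6815 + 910
6815 = 7×910 + 445
910 = 2×445 + 20
445 = 22×20 + 5
20 = 4×5 + 0
gcd(76785, 265340) = 5.
Back-substituting:
5 = 445 − 22·20
5 = −22·910 + 45·445
5 = 45·6815 − 337·910
5 = −337·34985 + 1730·6815
5 = 1730·76785 − 3797·34985
5 = −3797·265340 + 13121·76785
So 5 = (-3797)·265340 + (13121)·76785.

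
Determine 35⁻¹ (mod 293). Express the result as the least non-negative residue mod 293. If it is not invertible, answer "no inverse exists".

67

Run Euclid on (293, 35):
293 = 8*35 + 13
35 = 2*13 + 9
13 = 1*9 + 4
9 = 2*4 + 1
4 = 4*1 + 0
Since gcd(35, 293) = 1, back-substitute to write 1 as a combination:
1 = 9 − 2·4
1 = −2·13 + 3·9
1 = 3·35 − 8·13
1 = −8·293 + 67·35
So 35·67 ≡ 1 (mod 293).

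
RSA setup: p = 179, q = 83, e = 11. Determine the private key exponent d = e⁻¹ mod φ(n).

1327

φ(n) = (p−1)(q−1) = 178·82 = 14596.
Need d with 11·d ≡ 1 (mod 14596). Apply the extended Euclidean algorithm:
14596 = 1326×11 + 10
11 = 1×10 + 1
10 = 10×1 + 0
Back-substitute:
1 = 11 − 10
1 = −14596 + 1327·11
So 11·1327 ≡ 1 (mod 14596), hence d = 1327.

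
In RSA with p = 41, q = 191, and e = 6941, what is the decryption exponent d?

φ(n) = (p−1)(q−1) = 40·190 = 7600.
Need d with 6941·d ≡ 1 (mod 7600). Apply the extended Euclidean algorithm:
7600 = 1×6941 + 659
6941 = 10×659 + 351
659 = 1×351 + 308
351 = 1×308 + 43
308 = 7×43 + 7
43 = 6×7 + 1
7 = 7×1 + 0
Back-substitute:
1 = 43 − 6·7
1 = −6·308 + 43·43
1 = 43·351 − 49·308
1 = −49·659 + 92·351
1 = 92·6941 − 969·659
1 = −969·7600 + 1061·6941
So 6941·1061 ≡ 1 (mod 7600), hence d = 1061.

1061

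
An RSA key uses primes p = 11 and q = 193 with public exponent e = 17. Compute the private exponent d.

φ(n) = (p−1)(q−1) = 10·192 = 1920.
Need d with 17·d ≡ 1 (mod 1920). Apply the extended Euclidean algorithm:
1920 = 112·17 + 16
17 = 1·16 + 1
16 = 16·1 + 0
Back-substitute:
1 = 17 − 16
1 = −1920 + 113·17
So 17·113 ≡ 1 (mod 1920), hence d = 113.

113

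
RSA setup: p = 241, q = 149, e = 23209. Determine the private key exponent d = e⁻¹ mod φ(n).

24409

φ(n) = (p−1)(q−1) = 240·148 = 35520.
Need d with 23209·d ≡ 1 (mod 35520). Apply the extended Euclidean algorithm:
35520 = 1×23209 + 12311
23209 = 1×12311 + 10898
12311 = 1×10898 + 1413
10898 = 7×1413 + 1007
1413 = 1×1007 + 406
1007 = 2×406 + 195
406 = 2×195 + 16
195 = 12×16 + 3
16 = 5×3 + 1
3 = 3×1 + 0
Back-substitute:
1 = 16 − 5·3
1 = −5·195 + 61·16
1 = 61·406 − 127·195
1 = −127·1007 + 315·406
1 = 315·1413 − 442·1007
1 = −442·10898 + 3409·1413
1 = 3409·12311 − 3851·10898
1 = −3851·23209 + 7260·12311
1 = 7260·35520 − 11111·23209
So 23209·(-11111) ≡ 1 (mod 35520), hence d ≡ -11111 ≡ 24409 (mod 35520).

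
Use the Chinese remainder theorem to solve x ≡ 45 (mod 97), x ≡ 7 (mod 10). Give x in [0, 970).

627

Write x = 45 + 97·k. Then 97·k ≡ 7 − 45 ≡ 2 (mod 10).
Need 97⁻¹ mod 10. Extended Euclid on (10, 7):
10 = 1*7 + 3
7 = 2*3 + 1
3 = 3*1 + 0
Back-substitute:
1 = 7 − 2·3
1 = −2·10 + 3·7
97⁻¹ ≡ 3 (mod 10), so k ≡ 3·2 ≡ 6 (mod 10).
x = 45 + 97·6 = 627.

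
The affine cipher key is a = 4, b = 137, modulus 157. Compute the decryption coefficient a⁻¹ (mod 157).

Apply the Euclidean algorithm to 157 and 4:
157 = 39·4 + 1
4 = 4·1 + 0
gcd = 1, so the inverse exists. Back-substitute:
1 = 157 − 39·4
Thus 4·(-39) ≡ 1 (mod 157); reducing, -39 mod 157 = 118.

118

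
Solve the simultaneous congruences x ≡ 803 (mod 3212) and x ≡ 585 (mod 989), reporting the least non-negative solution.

Write x = 803 + 3212·k. Then 3212·k ≡ 585 − 803 ≡ 771 (mod 989).
Need 3212⁻¹ mod 989. Extended Euclid on (989, 245):
989 = 4*245 + 9
245 = 27*9 + 2
9 = 4*2 + 1
2 = 2*1 + 0
Back-substitute:
1 = 9 − 4·2
1 = −4·245 + 109·9
1 = 109·989 − 440·245
3212⁻¹ ≡ 549 (mod 989), so k ≡ 549·771 ≡ 976 (mod 989).
x = 803 + 3212·976 = 3135715.

3135715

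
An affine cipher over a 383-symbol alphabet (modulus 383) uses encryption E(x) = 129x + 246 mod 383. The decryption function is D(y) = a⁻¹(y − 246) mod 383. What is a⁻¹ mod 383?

288

Extended Euclidean algorithm:
383 = 2×129 + 125
129 = 1×125 + 4
125 = 31×4 + 1
4 = 4×1 + 0
The gcd is 1. Working backward:
1 = 125 − 31·4
1 = −31·129 + 32·125
1 = 32·383 − 95·129
Hence 129⁻¹ ≡ -95 ≡ 288 (mod 383).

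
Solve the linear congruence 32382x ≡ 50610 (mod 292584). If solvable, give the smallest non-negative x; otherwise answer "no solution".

First find gcd(32382, 292584):
292584 = 9*32382 + 1146
32382 = 28*1146 + 294
1146 = 3*294 + 264
294 = 1*264 + 30
264 = 8*30 + 24
30 = 1*24 + 6
24 = 4*6 + 0
gcd = 6 and 6 | 50610, so solutions exist. Divide through by 6: 5397x ≡ 8435 (mod 48764).
Now find 5397⁻¹ mod 48764:
48764 = 9*5397 + 191
5397 = 28*191 + 49
191 = 3*49 + 44
49 = 1*44 + 5
44 = 8*5 + 4
5 = 1*4 + 1
4 = 4*1 + 0
Back-substitute:
1 = 5 − 4
1 = −44 + 9·5
1 = 9·49 − 10·44
1 = −10·191 + 39·49
1 = 39·5397 − 1102·191
1 = −1102·48764 + 9957·5397
So 5397⁻¹ ≡ 9957 (mod 48764).
Then x ≡ 9957·8435 ≡ 15687 (mod 48764); the smallest non-negative solution is x = 15687.

15687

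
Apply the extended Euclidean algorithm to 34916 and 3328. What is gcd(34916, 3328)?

4

Repeated division:
34916 = 10×3328 + 1636
3328 = 2×1636 + 56
1636 = 29×56 + 12
56 = 4×12 + 8
12 = 1×8 + 4
8 = 2×4 + 0
gcd(34916, 3328) = 4.
Express as a combination:
4 = 12 − 8
4 = −56 + 5·12
4 = 5·1636 − 146·56
4 = −146·3328 + 297·1636
4 = 297·34916 − 3116·3328
So 4 = (297)·34916 + (-3116)·3328.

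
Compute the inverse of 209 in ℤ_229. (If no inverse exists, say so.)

Extended Euclidean algorithm:
229 = 1·209 + 20
209 = 10·20 + 9
20 = 2·9 + 2
9 = 4·2 + 1
2 = 2·1 + 0
gcd = 1, so the inverse exists. Back-substitute:
1 = 9 − 4·2
1 = −4·20 + 9·9
1 = 9·209 − 94·20
1 = −94·229 + 103·209
So 209·103 ≡ 1 (mod 229).

103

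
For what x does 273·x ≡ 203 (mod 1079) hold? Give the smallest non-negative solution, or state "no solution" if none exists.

no solution

gcd(273, 1079):
1079 = 3*273 + 260
273 = 1*260 + 13
260 = 20*13 + 0
gcd = 13, but 13 ∤ 203, so the congruence has no solution.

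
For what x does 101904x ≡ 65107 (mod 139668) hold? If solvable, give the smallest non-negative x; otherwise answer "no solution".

no solution

gcd(101904, 139668):
139668 = 1*101904 + 37764
101904 = 2*37764 + 26376
37764 = 1*26376 + 11388
26376 = 2*11388 + 3600
11388 = 3*3600 + 588
3600 = 6*588 + 72
588 = 8*72 + 12
72 = 6*12 + 0
gcd = 12, but 12 ∤ 65107, so the congruence has no solution.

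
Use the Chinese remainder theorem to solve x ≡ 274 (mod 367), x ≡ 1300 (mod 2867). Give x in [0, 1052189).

958878

Write x = 274 + 367·k. Then 367·k ≡ 1300 − 274 ≡ 1026 (mod 2867).
Need 367⁻¹ mod 2867. Extended Euclid on (2867, 367):
2867 = 7*367 + 298
367 = 1*298 + 69
298 = 4*69 + 22
69 = 3*22 + 3
22 = 7*3 + 1
3 = 3*1 + 0
Back-substitute:
1 = 22 − 7·3
1 = −7·69 + 22·22
1 = 22·298 − 95·69
1 = −95·367 + 117·298
1 = 117·2867 − 914·367
367⁻¹ ≡ 1953 (mod 2867), so k ≡ 1953·1026 ≡ 2612 (mod 2867).
x = 274 + 367·2612 = 958878.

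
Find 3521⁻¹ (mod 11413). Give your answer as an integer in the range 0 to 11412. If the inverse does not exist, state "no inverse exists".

Extended Euclidean algorithm:
11413 = 3×3521 + 850
3521 = 4×850 + 121
850 = 7×121 + 3
121 = 40×3 + 1
3 = 3×1 + 0
The gcd is 1. Working backward:
1 = 121 − 40·3
1 = −40·850 + 281·121
1 = 281·3521 − 1164·850
1 = −1164·11413 + 3773·3521
So 3521·3773 ≡ 1 (mod 11413).

3773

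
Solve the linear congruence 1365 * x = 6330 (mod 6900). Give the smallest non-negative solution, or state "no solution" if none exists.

222

First find gcd(1365, 6900):
6900 = 5*1365 + 75
1365 = 18*75 + 15
75 = 5*15 + 0
gcd = 15 and 15 | 6330, so solutions exist. Divide through by 15: 91x ≡ 422 (mod 460).
Now find 91⁻¹ mod 460:
460 = 5·91 + 5
91 = 18·5 + 1
5 = 5·1 + 0
Back-substitute:
1 = 91 − 18·5
1 = −18·460 + 91·91
So 91⁻¹ ≡ 91 (mod 460).
Then x ≡ 91·422 ≡ 222 (mod 460); the smallest non-negative solution is x = 222.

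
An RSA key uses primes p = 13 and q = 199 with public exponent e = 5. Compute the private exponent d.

1901

φ(n) = (p−1)(q−1) = 12·198 = 2376.
Need d with 5·d ≡ 1 (mod 2376). Apply the extended Euclidean algorithm:
2376 = 475×5 + 1
5 = 5×1 + 0
Back-substitute:
1 = 2376 − 475·5
So 5·(-475) ≡ 1 (mod 2376), hence d ≡ -475 ≡ 1901 (mod 2376).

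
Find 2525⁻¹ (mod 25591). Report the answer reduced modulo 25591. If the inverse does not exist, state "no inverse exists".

22439

Apply the Euclidean algorithm to 25591 and 2525:
25591 = 10*2525 + 341
2525 = 7*341 + 138
341 = 2*138 + 65
138 = 2*65 + 8
65 = 8*8 + 1
8 = 8*1 + 0
Since gcd(2525, 25591) = 1, back-substitute to write 1 as a combination:
1 = 65 − 8·8
1 = −8·138 + 17·65
1 = 17·341 − 42·138
1 = −42·2525 + 311·341
1 = 311·25591 − 3152·2525
Hence 2525⁻¹ ≡ -3152 ≡ 22439 (mod 25591).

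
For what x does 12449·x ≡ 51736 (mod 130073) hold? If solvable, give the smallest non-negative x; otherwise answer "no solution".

65934

First find gcd(12449, 130073):
130073 = 10·12449 + 5583
12449 = 2·5583 + 1283
5583 = 4·1283 + 451
1283 = 2·451 + 381
451 = 1·381 + 70
381 = 5·70 + 31
70 = 2·31 + 8
31 = 3·8 + 7
8 = 1·7 + 1
7 = 7·1 + 0
gcd = 1, so a unique solution mod 130073 exists.
Back-substitute for the Bézout coefficients:
1 = 8 − 7
1 = −31 + 4·8
1 = 4·70 − 9·31
1 = −9·381 + 49·70
1 = 49·451 − 58·381
1 = −58·1283 + 165·451
1 = 165·5583 − 718·1283
1 = −718·12449 + 1601·5583
1 = 1601·130073 − 16728·12449
So 12449·(-16728) ≡ 1 (mod 130073), giving 12449⁻¹ ≡ 113345.
x ≡ 12449⁻¹·51736 ≡ 113345·51736 ≡ 65934 (mod 130073).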